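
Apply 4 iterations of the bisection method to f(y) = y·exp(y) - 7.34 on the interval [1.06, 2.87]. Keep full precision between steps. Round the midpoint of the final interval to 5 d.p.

1.56906

f(1.060000) = -4.280447, f(2.870000) = 43.278242 (opposite signs)
step 1: m = 1.965000, f(m) = 6.680103 > 0 → root in [1.060000, 1.965000]
step 2: m = 1.512500, f(m) = -0.476182 < 0 → root in [1.512500, 1.965000]
step 3: m = 1.738750, f(m) = 2.553881 > 0 → root in [1.512500, 1.738750]
step 4: m = 1.625625, f(m) = 0.920766 > 0 → root in [1.512500, 1.625625]
Midpoint of [1.512500, 1.625625] = 1.569063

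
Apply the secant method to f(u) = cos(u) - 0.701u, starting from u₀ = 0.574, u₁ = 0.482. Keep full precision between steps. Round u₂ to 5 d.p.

f(u_0) = 0.437362, f(u_1) = 0.548188
u_2 = 0.482000 - (0.548188)·(0.482000 - 0.574000)/(0.548188 - (0.437362)) = 0.937068; f(u_2) = -0.064731

0.93707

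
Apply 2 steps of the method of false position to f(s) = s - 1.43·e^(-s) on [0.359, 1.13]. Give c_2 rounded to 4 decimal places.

0.7082

f(0.359000) = -0.639675, f(1.130000) = 0.668062
step 1: c = 0.736132, f(c) = 0.051215 > 0 → new bracket [0.359000, 0.736132]
step 2: c = 0.708176, f(c) = 0.003841 > 0 → new bracket [0.359000, 0.708176]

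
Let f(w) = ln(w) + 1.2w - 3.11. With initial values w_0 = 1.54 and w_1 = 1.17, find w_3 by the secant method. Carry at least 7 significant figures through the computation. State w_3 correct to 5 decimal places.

f(w_0) = -0.830218, f(w_1) = -1.548996
w_2 = 1.170000 - (-1.548996)·(1.170000 - 1.540000)/(-1.548996 - (-0.830218)) = 1.967365; f(w_2) = -0.072468
w_3 = 1.967365 - (-0.072468)·(1.967365 - 1.170000)/(-0.072468 - (-1.548996)) = 2.006499; f(w_3) = -0.005810

2.00650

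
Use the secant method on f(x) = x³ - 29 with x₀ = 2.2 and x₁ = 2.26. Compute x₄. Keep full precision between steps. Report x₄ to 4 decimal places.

f(x_0) = -18.352000, f(x_1) = -17.456824
x_2 = 2.260000 - (-17.456824)·(2.260000 - 2.200000)/(-17.456824 - (-18.352000)) = 3.430060; f(x_2) = 11.355717
x_3 = 3.430060 - (11.355717)·(3.430060 - 2.260000)/(11.355717 - (-17.456824)) = 2.968911; f(x_3) = -2.830734
x_4 = 2.968911 - (-2.830734)·(2.968911 - 3.430060)/(-2.830734 - (11.355717)) = 3.060928; f(x_4) = -0.321318

3.0609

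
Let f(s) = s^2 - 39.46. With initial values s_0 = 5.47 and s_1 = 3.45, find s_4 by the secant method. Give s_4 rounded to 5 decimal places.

Secant update: s_(k+1) = s_k − f(s_k)·(s_k − s_(k-1))/(f(s_k) − f(s_(k-1))).
f(s_0) = -9.539100, f(s_1) = -27.557500
s_2 = 3.450000 - (-27.557500)·(3.450000 - 5.470000)/(-27.557500 - (-9.539100)) = 6.539406; f(s_2) = 3.303829
s_3 = 6.539406 - (3.303829)·(6.539406 - 3.450000)/(3.303829 - (-27.557500)) = 6.208673; f(s_3) = -0.912385
s_4 = 6.208673 - (-0.912385)·(6.208673 - 6.539406)/(-0.912385 - (3.303829)) = 6.280243; f(s_4) = -0.018548

6.28024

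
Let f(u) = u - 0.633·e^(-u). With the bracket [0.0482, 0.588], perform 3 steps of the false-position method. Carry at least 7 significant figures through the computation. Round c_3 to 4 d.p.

f(0.048200) = -0.555013, f(0.588000) = 0.236408
step 1: c = 0.426754, f(c) = 0.013644 > 0 → new bracket [0.048200, 0.426754]
step 2: c = 0.417672, f(c) = 0.000792 > 0 → new bracket [0.048200, 0.417672]
step 3: c = 0.417146, f(c) = 0.000046 > 0 → new bracket [0.048200, 0.417146]

0.4171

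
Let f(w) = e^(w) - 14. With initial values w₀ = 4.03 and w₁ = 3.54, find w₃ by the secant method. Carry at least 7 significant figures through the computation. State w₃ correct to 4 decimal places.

Secant update: w_(k+1) = w_k − f(w_k)·(w_k − w_(k-1))/(f(w_k) − f(w_(k-1))).
f(w_0) = 42.260911, f(w_1) = 20.466919
w_2 = 3.540000 - (20.466919)·(3.540000 - 4.030000)/(20.466919 - (42.260911)) = 3.079837; f(w_2) = 7.754854
w_3 = 3.079837 - (7.754854)·(3.079837 - 3.540000)/(7.754854 - (20.466919)) = 2.799120; f(w_3) = 2.430174

2.7991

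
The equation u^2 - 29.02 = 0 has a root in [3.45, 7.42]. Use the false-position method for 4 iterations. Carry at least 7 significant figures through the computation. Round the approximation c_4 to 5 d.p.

f(3.450000) = -17.117500, f(7.420000) = 26.036400
step 1: c = 5.024747, f(c) = -3.771917 < 0 → new bracket [5.024747, 7.420000]
step 2: c = 5.327840, f(c) = -0.634119 < 0 → new bracket [5.327840, 7.420000]
step 3: c = 5.377583, f(c) = -0.101596 < 0 → new bracket [5.377583, 7.420000]
step 4: c = 5.385522, f(c) = -0.016151 < 0 → new bracket [5.385522, 7.420000]

5.38552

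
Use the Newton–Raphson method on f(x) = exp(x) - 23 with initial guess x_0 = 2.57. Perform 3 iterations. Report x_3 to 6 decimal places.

f'(x) = exp(x)
x_0 = 2.570000: f = -9.934176, f' = 13.065824 → x_1 = 2.570000 - (-9.934176)/(13.065824) = 3.330318
x_1 = 3.330318: f = 4.947215, f' = 27.947215 → x_2 = 3.330318 - (4.947215)/(27.947215) = 3.153298
x_2 = 3.153298: f = 0.413144, f' = 23.413144 → x_3 = 3.153298 - (0.413144)/(23.413144) = 3.135652

3.135652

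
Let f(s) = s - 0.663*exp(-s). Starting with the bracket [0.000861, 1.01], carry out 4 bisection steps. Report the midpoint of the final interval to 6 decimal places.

f(0.000861) = -0.661568, f(1.010000) = 0.768523 (opposite signs)
step 1: m = 0.505431, f(m) = 0.105479 > 0 → root in [0.000861, 0.505431]
step 2: m = 0.253146, f(m) = -0.261577 < 0 → root in [0.253146, 0.505431]
step 3: m = 0.379288, f(m) = -0.074435 < 0 → root in [0.379288, 0.505431]
step 4: m = 0.442359, f(m) = 0.016369 > 0 → root in [0.379288, 0.442359]
Midpoint of [0.379288, 0.442359] = 0.410824

0.410824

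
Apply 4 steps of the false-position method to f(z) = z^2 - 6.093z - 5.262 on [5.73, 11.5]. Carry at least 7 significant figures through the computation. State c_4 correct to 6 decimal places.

6.832992

False-position update: c = (a·f(b) − b·f(a))/(f(b) − f(a)); replace the endpoint whose sign matches f(c).
f(5.730000) = -7.341990, f(11.500000) = 56.918500
step 1: c = 6.389243, f(c) = -3.369231 < 0 → new bracket [6.389243, 11.500000]
step 2: c = 6.674862, f(c) = -1.378151 < 0 → new bracket [6.674862, 11.500000]
step 3: c = 6.788930, f(c) = -0.537381 < 0 → new bracket [6.788930, 11.500000]
step 4: c = 6.832992, f(c) = -0.205639 < 0 → new bracket [6.832992, 11.500000]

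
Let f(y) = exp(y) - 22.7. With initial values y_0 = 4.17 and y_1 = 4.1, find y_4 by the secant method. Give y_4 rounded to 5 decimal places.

f(y_0) = 42.015452, f(y_1) = 37.640288
y_2 = 4.100000 - (37.640288)·(4.100000 - 4.170000)/(37.640288 - (42.015452)) = 3.497778; f(y_2) = 10.341953
y_3 = 3.497778 - (10.341953)·(3.497778 - 4.100000)/(10.341953 - (37.640288)) = 3.269627; f(y_3) = 3.601520
y_4 = 3.269627 - (3.601520)·(3.269627 - 3.497778)/(3.601520 - (10.341953)) = 3.147722; f(y_4) = 0.582962

3.14772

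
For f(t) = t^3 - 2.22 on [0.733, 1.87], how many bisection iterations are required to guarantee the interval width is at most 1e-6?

Initial width b − a = 1.87 − 0.733 = 1.137000.
After n steps the width is (b−a)/2^n; need (b−a)/2^n ≤ 1e-6.
So n ≥ log₂(1.137000/1e-6) = log₂(1137000.0000) ≈ 20.1168.
Hence n = 21.

21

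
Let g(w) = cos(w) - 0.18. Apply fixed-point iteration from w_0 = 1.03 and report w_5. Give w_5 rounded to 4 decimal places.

w_1 = g(1.030000) = 0.334819
w_2 = g(0.334819) = 0.764470
w_3 = g(0.764470) = 0.541749
w_4 = g(0.541749) = 0.676808
w_5 = g(0.676808) = 0.599576

0.5996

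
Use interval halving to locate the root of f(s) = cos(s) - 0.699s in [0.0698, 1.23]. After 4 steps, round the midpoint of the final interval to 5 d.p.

f(0.069800) = 0.948775, f(1.230000) = -0.525532 (opposite signs)
step 1: m = 0.649900, f(m) = 0.341864 > 0 → root in [0.649900, 1.230000]
step 2: m = 0.939950, f(m) = -0.067197 < 0 → root in [0.649900, 0.939950]
step 3: m = 0.794925, f(m) = 0.144686 > 0 → root in [0.794925, 0.939950]
step 4: m = 0.867438, f(m) = 0.040444 > 0 → root in [0.867438, 0.939950]
Midpoint of [0.867438, 0.939950] = 0.903694

0.90369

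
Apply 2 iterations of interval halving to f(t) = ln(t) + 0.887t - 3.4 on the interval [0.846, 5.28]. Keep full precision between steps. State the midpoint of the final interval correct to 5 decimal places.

f(0.846000) = -2.816834, f(5.280000) = 2.947286 (opposite signs)
step 1: m = 3.063000, f(m) = 0.436276 > 0 → root in [0.846000, 3.063000]
step 2: m = 1.954500, f(m) = -0.996224 < 0 → root in [1.954500, 3.063000]
Midpoint of [1.954500, 3.063000] = 2.508750

2.50875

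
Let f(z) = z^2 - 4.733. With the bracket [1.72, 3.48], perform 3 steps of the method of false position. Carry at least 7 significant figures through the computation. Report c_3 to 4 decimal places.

f(1.720000) = -1.774600, f(3.480000) = 7.377400
step 1: c = 2.061269, f(c) = -0.484169 < 0 → new bracket [2.061269, 3.480000]
step 2: c = 2.148644, f(c) = -0.116327 < 0 → new bracket [2.148644, 3.480000]
step 3: c = 2.169311, f(c) = -0.027088 < 0 → new bracket [2.169311, 3.480000]

2.1693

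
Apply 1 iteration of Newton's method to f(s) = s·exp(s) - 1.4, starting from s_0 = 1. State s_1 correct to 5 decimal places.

0.75752

f'(s) = (s + 1)·exp(s)
s_0 = 1.000000: f = 1.318282, f' = 5.436564 → s_1 = 1.000000 - (1.318282)/(5.436564) = 0.757516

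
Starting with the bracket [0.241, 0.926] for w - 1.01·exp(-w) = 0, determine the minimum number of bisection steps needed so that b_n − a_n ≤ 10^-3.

10

Initial width b − a = 0.926 − 0.241 = 0.685000.
After n steps the width is (b−a)/2^n; need (b−a)/2^n ≤ 10^-3.
So n ≥ log₂(0.685000/10^-3) = log₂(685.0000) ≈ 9.4200.
Hence n = 10.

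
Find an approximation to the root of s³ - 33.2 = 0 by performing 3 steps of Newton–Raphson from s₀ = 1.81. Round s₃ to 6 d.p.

f'(s) = 3s²
s_0 = 1.810000: f = -27.270259, f' = 9.828300 → s_1 = 1.810000 - (-27.270259)/(9.828300) = 4.584667
s_1 = 4.584667: f = 63.165898, f' = 63.057513 → s_2 = 4.584667 - (63.165898)/(63.057513) = 3.582948
s_2 = 3.582948: f = 12.796158, f' = 38.512551 → s_3 = 3.582948 - (12.796158)/(38.512551) = 3.250689

3.250689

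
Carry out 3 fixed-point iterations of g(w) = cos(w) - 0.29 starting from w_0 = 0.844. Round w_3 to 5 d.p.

w_1 = g(0.844000) = 0.374479
w_2 = g(0.374479) = 0.640698
w_3 = g(0.640698) = 0.511679

0.51168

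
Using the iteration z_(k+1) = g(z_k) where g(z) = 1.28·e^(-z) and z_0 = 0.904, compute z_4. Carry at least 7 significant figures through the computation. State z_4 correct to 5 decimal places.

0.70440

z_1 = g(0.904000) = 0.518332
z_2 = g(0.518332) = 0.762257
z_3 = g(0.762257) = 0.597264
z_4 = g(0.597264) = 0.704404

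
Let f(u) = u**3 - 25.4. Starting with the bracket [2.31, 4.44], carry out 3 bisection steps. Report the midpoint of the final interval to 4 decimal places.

f(2.310000) = -13.073609, f(4.440000) = 62.128384 (opposite signs)
step 1: m = 3.375000, f(m) = 13.043359 > 0 → root in [2.310000, 3.375000]
step 2: m = 2.842500, f(m) = -2.433151 < 0 → root in [2.842500, 3.375000]
step 3: m = 3.108750, f(m) = 4.643975 > 0 → root in [2.842500, 3.108750]
Midpoint of [2.842500, 3.108750] = 2.975625

2.9756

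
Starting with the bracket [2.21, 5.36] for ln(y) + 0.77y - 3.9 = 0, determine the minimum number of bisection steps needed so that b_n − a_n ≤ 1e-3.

Initial width b − a = 5.36 − 2.21 = 3.150000.
After n steps the width is (b−a)/2^n; need (b−a)/2^n ≤ 1e-3.
So n ≥ log₂(3.150000/1e-3) = log₂(3150.0000) ≈ 11.6211.
Hence n = 12.

12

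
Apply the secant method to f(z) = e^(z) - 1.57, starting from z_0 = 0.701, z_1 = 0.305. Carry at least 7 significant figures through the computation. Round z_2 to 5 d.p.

0.43319

f(z_0) = 0.445767, f(z_1) = -0.213375
z_2 = 0.305000 - (-0.213375)·(0.305000 - 0.701000)/(-0.213375 - (0.445767)) = 0.433192; f(z_2) = -0.027828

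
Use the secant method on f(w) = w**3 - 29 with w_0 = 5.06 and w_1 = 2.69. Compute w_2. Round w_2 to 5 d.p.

2.89527

Secant update: w_(k+1) = w_k − f(w_k)·(w_k − w_(k-1))/(f(w_k) − f(w_(k-1))).
f(w_0) = 100.554216, f(w_1) = -9.534891
w_2 = 2.690000 - (-9.534891)·(2.690000 - 5.060000)/(-9.534891 - (100.554216)) = 2.895267; f(w_2) = -4.730212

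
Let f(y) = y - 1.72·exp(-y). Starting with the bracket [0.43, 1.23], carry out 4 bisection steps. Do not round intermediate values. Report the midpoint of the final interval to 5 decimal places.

f(0.430000) = -0.688876, f(1.230000) = 0.727257 (opposite signs)
step 1: m = 0.830000, f(m) = 0.079995 > 0 → root in [0.430000, 0.830000]
step 2: m = 0.630000, f(m) = -0.286058 < 0 → root in [0.630000, 0.830000]
step 3: m = 0.730000, f(m) = -0.098883 < 0 → root in [0.730000, 0.830000]
step 4: m = 0.780000, f(m) = -0.008458 < 0 → root in [0.780000, 0.830000]
Midpoint of [0.780000, 0.830000] = 0.805000

0.80500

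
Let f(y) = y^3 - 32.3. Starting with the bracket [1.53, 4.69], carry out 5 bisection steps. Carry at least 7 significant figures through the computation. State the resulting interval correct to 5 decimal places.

[3.11000, 3.20875]

f(1.530000) = -28.718423, f(4.690000) = 70.861709 (opposite signs)
step 1: m = 3.110000, f(m) = -2.219769 < 0 → root in [3.110000, 4.690000]
step 2: m = 3.900000, f(m) = 27.019000 > 0 → root in [3.110000, 3.900000]
step 3: m = 3.505000, f(m) = 10.759013 > 0 → root in [3.110000, 3.505000]
step 4: m = 3.307500, f(m) = 3.882582 > 0 → root in [3.110000, 3.307500]
step 5: m = 3.208750, f(m) = 0.737536 > 0 → root in [3.110000, 3.208750]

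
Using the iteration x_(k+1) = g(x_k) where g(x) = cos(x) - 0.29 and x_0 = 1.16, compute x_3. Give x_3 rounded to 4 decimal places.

0.4722

x_1 = g(1.160000) = 0.109340
x_2 = g(0.109340) = 0.704028
x_3 = g(0.704028) = 0.472241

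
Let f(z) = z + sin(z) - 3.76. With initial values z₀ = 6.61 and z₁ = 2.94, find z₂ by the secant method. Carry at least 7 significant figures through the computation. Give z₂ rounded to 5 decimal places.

Secant update: z_(k+1) = z_k − f(z_k)·(z_k − z_(k-1))/(f(z_k) − f(z_(k-1))).
f(z_0) = 3.171028, f(z_1) = -0.619770
z_2 = 2.940000 - (-0.619770)·(2.940000 - 6.610000)/(-0.619770 - (3.171028)) = 3.540020; f(z_2) = -0.607949

3.54002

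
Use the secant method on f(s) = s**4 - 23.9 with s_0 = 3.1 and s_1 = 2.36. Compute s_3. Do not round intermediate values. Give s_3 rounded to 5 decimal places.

Secant update: s_(k+1) = s_k − f(s_k)·(s_k − s_(k-1))/(f(s_k) − f(s_(k-1))).
f(s_0) = 68.452100, f(s_1) = 7.120444
s_2 = 2.360000 - (7.120444)·(2.360000 - 3.100000)/(7.120444 - (68.452100)) = 2.274088; f(s_2) = 2.844164
s_3 = 2.274088 - (2.844164)·(2.274088 - 2.360000)/(2.844164 - (7.120444)) = 2.216948; f(s_3) = 0.255818

2.21695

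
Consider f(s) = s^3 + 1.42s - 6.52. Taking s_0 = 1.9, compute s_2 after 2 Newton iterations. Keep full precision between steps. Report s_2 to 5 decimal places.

1.61720

f'(s) = 3s^2 + 1.42
s_0 = 1.900000: f = 3.037000, f' = 12.250000 → s_1 = 1.900000 - (3.037000)/(12.250000) = 1.652082
s_1 = 1.652082: f = 0.335104, f' = 9.608121 → s_2 = 1.652082 - (0.335104)/(9.608121) = 1.617204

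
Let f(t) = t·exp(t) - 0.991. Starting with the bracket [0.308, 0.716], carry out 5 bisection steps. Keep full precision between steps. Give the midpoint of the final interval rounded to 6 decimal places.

f(0.308000) = -0.571904, f(0.716000) = 0.474102 (opposite signs)
step 1: m = 0.512000, f(m) = -0.136664 < 0 → root in [0.512000, 0.716000]
step 2: m = 0.614000, f(m) = 0.143554 > 0 → root in [0.512000, 0.614000]
step 3: m = 0.563000, f(m) = -0.002410 < 0 → root in [0.563000, 0.614000]
step 4: m = 0.588500, f(m) = 0.069056 > 0 → root in [0.563000, 0.588500]
step 5: m = 0.575750, f(m) = 0.032951 > 0 → root in [0.563000, 0.575750]
Midpoint of [0.563000, 0.575750] = 0.569375

0.569375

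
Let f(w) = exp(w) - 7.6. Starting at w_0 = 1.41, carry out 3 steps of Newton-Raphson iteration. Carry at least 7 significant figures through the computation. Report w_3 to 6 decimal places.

f'(w) = exp(w)
w_0 = 1.410000: f = -3.504045, f' = 4.095955 → w_1 = 1.410000 - (-3.504045)/(4.095955) = 2.265489
w_1 = 2.265489: f = 2.035835, f' = 9.635835 → w_2 = 2.265489 - (2.035835)/(9.635835) = 2.054211
w_2 = 2.054211: f = 0.200684, f' = 7.800684 → w_3 = 2.054211 - (0.200684)/(7.800684) = 2.028485

2.028485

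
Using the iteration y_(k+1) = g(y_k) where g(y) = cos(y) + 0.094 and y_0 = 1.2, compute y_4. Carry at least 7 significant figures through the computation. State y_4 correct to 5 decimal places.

0.89532

y_1 = g(1.200000) = 0.456358
y_2 = g(0.456358) = 0.991664
y_3 = g(0.991664) = 0.641298
y_4 = g(0.641298) = 0.895320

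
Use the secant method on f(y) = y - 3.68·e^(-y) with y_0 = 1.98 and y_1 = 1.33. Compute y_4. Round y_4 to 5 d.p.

1.15706

f(y_0) = 1.471905, f(y_1) = 0.356724
y_2 = 1.330000 - (0.356724)·(1.330000 - 1.980000)/(0.356724 - (1.471905)) = 1.122078; f(y_2) = -0.076138
y_3 = 1.122078 - (-0.076138)·(1.122078 - 1.330000)/(-0.076138 - (0.356724)) = 1.158651; f(y_3) = 0.003464
y_4 = 1.158651 - (0.003464)·(1.158651 - 1.122078)/(0.003464 - (-0.076138)) = 1.157059; f(y_4) = 0.000033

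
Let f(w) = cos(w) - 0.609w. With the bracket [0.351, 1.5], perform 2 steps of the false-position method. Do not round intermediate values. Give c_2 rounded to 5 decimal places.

False-position update: c = (a·f(b) − b·f(a))/(f(b) − f(a)); replace the endpoint whose sign matches f(c).
f(0.351000) = 0.725270, f(1.500000) = -0.842763
step 1: c = 0.882453, f(c) = 0.097845 > 0 → new bracket [0.882453, 1.500000]
step 2: c = 0.946692, f(c) = 0.007835 > 0 → new bracket [0.946692, 1.500000]

0.94669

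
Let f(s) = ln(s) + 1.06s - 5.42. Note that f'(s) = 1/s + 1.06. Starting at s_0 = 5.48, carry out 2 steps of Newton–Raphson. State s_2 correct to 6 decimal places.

s_0 = 5.480000: f = 2.089905, f' = 1.242482 → s_1 = 5.480000 - (2.089905)/(1.242482) = 3.797959
s_1 = 3.797959: f = -0.059699, f' = 1.323299 → s_2 = 3.797959 - (-0.059699)/(1.323299) = 3.843073

3.843073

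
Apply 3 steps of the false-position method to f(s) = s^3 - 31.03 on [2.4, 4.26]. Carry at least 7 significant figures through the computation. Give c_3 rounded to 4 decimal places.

False-position update: c = (a·f(b) − b·f(a))/(f(b) − f(a)); replace the endpoint whose sign matches f(c).
f(2.400000) = -17.206000, f(4.260000) = 46.278776
step 1: c = 2.904108, f(c) = -6.537218 < 0 → new bracket [2.904108, 4.260000]
step 2: c = 3.071931, f(c) = -2.040921 < 0 → new bracket [3.071931, 4.260000]
step 3: c = 3.122113, f(c) = -0.596935 < 0 → new bracket [3.122113, 4.260000]

3.1221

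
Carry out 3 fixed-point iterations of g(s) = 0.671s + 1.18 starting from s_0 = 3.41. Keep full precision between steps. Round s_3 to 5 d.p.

3.53327

s_1 = g(3.410000) = 3.468110
s_2 = g(3.468110) = 3.507102
s_3 = g(3.507102) = 3.533265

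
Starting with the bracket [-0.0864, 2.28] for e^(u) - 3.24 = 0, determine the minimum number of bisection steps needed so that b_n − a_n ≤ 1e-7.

Initial width b − a = 2.28 − -0.0864 = 2.366400.
After n steps the width is (b−a)/2^n; need (b−a)/2^n ≤ 1e-7.
So n ≥ log₂(2.366400/1e-7) = log₂(23664000.0000) ≈ 24.4962.
Hence n = 25.

25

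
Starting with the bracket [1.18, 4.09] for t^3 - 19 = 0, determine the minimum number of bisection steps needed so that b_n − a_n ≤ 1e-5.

Initial width b − a = 4.09 − 1.18 = 2.910000.
After n steps the width is (b−a)/2^n; need (b−a)/2^n ≤ 1e-5.
So n ≥ log₂(2.910000/1e-5) = log₂(291000.0000) ≈ 18.1507.
Hence n = 19.

19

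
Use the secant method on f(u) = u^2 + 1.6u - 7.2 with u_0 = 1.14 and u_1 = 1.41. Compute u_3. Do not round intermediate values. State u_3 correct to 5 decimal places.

1.98594

f(u_0) = -4.076400, f(u_1) = -2.955900
u_2 = 1.410000 - (-2.955900)·(1.410000 - 1.140000)/(-2.955900 - (-4.076400)) = 2.122265; f(u_2) = 0.699633
u_3 = 2.122265 - (0.699633)·(2.122265 - 1.410000)/(0.699633 - (-2.955900)) = 1.985945; f(u_3) = -0.078513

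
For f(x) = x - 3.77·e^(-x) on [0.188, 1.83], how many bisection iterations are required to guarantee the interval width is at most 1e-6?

Initial width b − a = 1.83 − 0.188 = 1.642000.
After n steps the width is (b−a)/2^n; need (b−a)/2^n ≤ 1e-6.
So n ≥ log₂(1.642000/1e-6) = log₂(1642000.0000) ≈ 20.6470.
Hence n = 21.

21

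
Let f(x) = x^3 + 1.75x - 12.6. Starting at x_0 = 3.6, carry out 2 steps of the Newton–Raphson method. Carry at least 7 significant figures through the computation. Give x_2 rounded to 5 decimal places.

f'(x) = 3x^2 + 1.75
x_0 = 3.600000: f = 40.356000, f' = 40.630000 → x_1 = 3.600000 - (40.356000)/(40.630000) = 2.606744
x_1 = 2.606744: f = 9.674921, f' = 22.135339 → x_2 = 2.606744 - (9.674921)/(22.135339) = 2.169663

2.16966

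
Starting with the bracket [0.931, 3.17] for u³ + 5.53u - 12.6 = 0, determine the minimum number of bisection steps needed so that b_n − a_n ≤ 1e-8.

Initial width b − a = 3.17 − 0.931 = 2.239000.
After n steps the width is (b−a)/2^n; need (b−a)/2^n ≤ 1e-8.
So n ≥ log₂(2.239000/1e-8) = log₂(223900000.0000) ≈ 27.7383.
Hence n = 28.

28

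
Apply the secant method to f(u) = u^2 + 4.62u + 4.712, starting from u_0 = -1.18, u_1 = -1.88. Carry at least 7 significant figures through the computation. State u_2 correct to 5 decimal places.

-1.59846

f(u_0) = 0.652800, f(u_1) = -0.439200
u_2 = -1.880000 - (-0.439200)·(-1.880000 - -1.180000)/(-0.439200 - (0.652800)) = -1.598462; f(u_2) = -0.117813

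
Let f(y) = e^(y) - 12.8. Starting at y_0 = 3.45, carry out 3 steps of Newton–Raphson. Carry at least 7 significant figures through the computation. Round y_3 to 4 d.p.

f'(y) = e^(y)
y_0 = 3.450000: f = 18.700392, f' = 31.500392 → y_1 = 3.450000 - (18.700392)/(31.500392) = 2.856344
y_1 = 2.856344: f = 4.597807, f' = 17.397807 → y_2 = 2.856344 - (4.597807)/(17.397807) = 2.592069
y_2 = 2.592069: f = 0.557380, f' = 13.357380 → y_3 = 2.592069 - (0.557380)/(13.357380) = 2.550341

2.5503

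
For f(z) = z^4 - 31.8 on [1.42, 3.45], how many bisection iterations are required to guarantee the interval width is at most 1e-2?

Initial width b − a = 3.45 − 1.42 = 2.030000.
After n steps the width is (b−a)/2^n; need (b−a)/2^n ≤ 1e-2.
So n ≥ log₂(2.030000/1e-2) = log₂(203.0000) ≈ 7.6653.
Hence n = 8.

8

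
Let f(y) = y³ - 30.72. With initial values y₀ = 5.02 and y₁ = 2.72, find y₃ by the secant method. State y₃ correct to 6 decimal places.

f(y_0) = 95.786008, f(y_1) = -10.596352
y_2 = 2.720000 - (-10.596352)·(2.720000 - 5.020000)/(-10.596352 - (95.786008)) = 2.949094; f(y_2) = -5.071259
y_3 = 2.949094 - (-5.071259)·(2.949094 - 2.720000)/(-5.071259 - (-10.596352)) = 3.159371; f(y_3) = 0.815657

3.159371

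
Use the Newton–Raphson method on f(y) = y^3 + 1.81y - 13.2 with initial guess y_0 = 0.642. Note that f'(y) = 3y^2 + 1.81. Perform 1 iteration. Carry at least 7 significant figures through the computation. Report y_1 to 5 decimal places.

4.50657

Newton update: y ← y − f(y)/f'(y).
y_0 = 0.642000: f = -11.773371, f' = 3.046492 → y_1 = 0.642000 - (-11.773371)/(3.046492) = 4.506566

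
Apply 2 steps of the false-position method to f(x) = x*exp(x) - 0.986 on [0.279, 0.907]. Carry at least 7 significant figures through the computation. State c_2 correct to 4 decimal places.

0.5425

f(0.279000) = -0.617216, f(0.907000) = 1.260531
step 1: c = 0.485424, f(c) = -0.197253 < 0 → new bracket [0.485424, 0.907000]
step 2: c = 0.542467, f(c) = -0.052823 < 0 → new bracket [0.542467, 0.907000]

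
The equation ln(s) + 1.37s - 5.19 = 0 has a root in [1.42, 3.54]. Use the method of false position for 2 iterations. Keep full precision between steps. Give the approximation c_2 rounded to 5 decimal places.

2.99193

f(1.420000) = -2.893943, f(3.540000) = 0.923927
step 1: c = 3.026959, f(c) = 0.064492 > 0 → new bracket [1.420000, 3.026959]
step 2: c = 2.991928, f(c) = 0.004860 > 0 → new bracket [1.420000, 2.991928]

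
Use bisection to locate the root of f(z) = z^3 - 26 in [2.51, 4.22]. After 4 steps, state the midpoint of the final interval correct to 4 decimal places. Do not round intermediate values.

f(2.510000) = -10.186749, f(4.220000) = 49.151448 (opposite signs)
step 1: m = 3.365000, f(m) = 12.102652 > 0 → root in [2.510000, 3.365000]
step 2: m = 2.937500, f(m) = -0.652588 < 0 → root in [2.937500, 3.365000]
step 3: m = 3.151250, f(m) = 5.293099 > 0 → root in [2.937500, 3.151250]
step 4: m = 3.044375, f(m) = 2.215935 > 0 → root in [2.937500, 3.044375]
Midpoint of [2.937500, 3.044375] = 2.990938

2.9909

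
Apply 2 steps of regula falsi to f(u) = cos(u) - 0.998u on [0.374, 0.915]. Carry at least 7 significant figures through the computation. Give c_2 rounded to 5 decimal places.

False-position update: c = (a·f(b) − b·f(a))/(f(b) − f(a)); replace the endpoint whose sign matches f(c).
f(0.374000) = 0.557621, f(0.915000) = -0.303379
step 1: c = 0.724375, f(c) = 0.025987 > 0 → new bracket [0.724375, 0.915000]
step 2: c = 0.739416, f(c) = 0.000926 > 0 → new bracket [0.739416, 0.915000]

0.73942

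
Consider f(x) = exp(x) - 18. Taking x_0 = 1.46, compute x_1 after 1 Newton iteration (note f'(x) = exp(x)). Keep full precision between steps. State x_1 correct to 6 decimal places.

x_0 = 1.460000: f = -13.694040, f' = 4.305960 → x_1 = 1.460000 - (-13.694040)/(4.305960) = 4.640253

4.640253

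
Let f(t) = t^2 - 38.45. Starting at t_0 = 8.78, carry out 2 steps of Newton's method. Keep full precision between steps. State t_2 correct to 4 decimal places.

f'(t) = 2t
t_0 = 8.780000: f = 38.638400, f' = 17.560000 → t_1 = 8.780000 - (38.638400)/(17.560000) = 6.579636
t_1 = 6.579636: f = 4.841604, f' = 13.159271 → t_2 = 6.579636 - (4.841604)/(13.159271) = 6.211712

6.2117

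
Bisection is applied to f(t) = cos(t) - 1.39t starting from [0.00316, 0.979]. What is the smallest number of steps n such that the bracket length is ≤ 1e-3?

10

Initial width b − a = 0.979 − 0.00316 = 0.975840.
After n steps the width is (b−a)/2^n; need (b−a)/2^n ≤ 1e-3.
So n ≥ log₂(0.975840/1e-3) = log₂(975.8400) ≈ 9.9305.
Hence n = 10.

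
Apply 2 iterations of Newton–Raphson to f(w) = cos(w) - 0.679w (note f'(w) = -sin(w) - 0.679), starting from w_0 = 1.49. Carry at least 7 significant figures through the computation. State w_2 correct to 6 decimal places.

0.907327

w_0 = 1.490000: f = -0.931002, f' = -1.675738 → w_1 = 1.490000 - (-0.931002)/(-1.675738) = 0.934423
w_1 = 0.934423: f = -0.040190, f' = -1.483256 → w_2 = 0.934423 - (-0.040190)/(-1.483256) = 0.907327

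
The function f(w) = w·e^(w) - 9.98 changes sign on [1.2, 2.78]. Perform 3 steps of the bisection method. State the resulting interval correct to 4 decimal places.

f(1.200000) = -5.995860, f(2.780000) = 34.830878 (opposite signs)
step 1: m = 1.990000, f(m) = 4.577912 > 0 → root in [1.200000, 1.990000]
step 2: m = 1.595000, f(m) = -2.119315 < 0 → root in [1.595000, 1.990000]
step 3: m = 1.792500, f(m) = 0.782967 > 0 → root in [1.595000, 1.792500]

[1.5950, 1.7925]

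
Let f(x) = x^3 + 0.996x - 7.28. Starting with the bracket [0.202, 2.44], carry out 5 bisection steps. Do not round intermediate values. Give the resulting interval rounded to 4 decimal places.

f(0.202000) = -7.070566, f(2.440000) = 9.677024 (opposite signs)
step 1: m = 1.321000, f(m) = -3.659085 < 0 → root in [1.321000, 2.440000]
step 2: m = 1.880500, f(m) = 1.242953 > 0 → root in [1.321000, 1.880500]
step 3: m = 1.600750, f(m) = -1.583890 < 0 → root in [1.600750, 1.880500]
step 4: m = 1.740625, f(m) = -0.272635 < 0 → root in [1.740625, 1.880500]
step 5: m = 1.810563, f(m) = 0.458591 > 0 → root in [1.740625, 1.810563]

[1.7406, 1.8106]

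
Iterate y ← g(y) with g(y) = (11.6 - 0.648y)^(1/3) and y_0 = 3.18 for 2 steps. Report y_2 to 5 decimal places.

y_1 = g(3.180000) = 2.120833
y_2 = g(2.120833) = 2.170523

2.17052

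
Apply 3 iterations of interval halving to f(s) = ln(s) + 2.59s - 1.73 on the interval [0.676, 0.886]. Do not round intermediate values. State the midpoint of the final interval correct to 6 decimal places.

0.767875

f(0.676000) = -0.370722, f(0.886000) = 0.443702 (opposite signs)
step 1: m = 0.781000, f(m) = 0.045610 > 0 → root in [0.676000, 0.781000]
step 2: m = 0.728500, f(m) = -0.159953 < 0 → root in [0.728500, 0.781000]
step 3: m = 0.754750, f(m) = -0.056566 < 0 → root in [0.754750, 0.781000]
Midpoint of [0.754750, 0.781000] = 0.767875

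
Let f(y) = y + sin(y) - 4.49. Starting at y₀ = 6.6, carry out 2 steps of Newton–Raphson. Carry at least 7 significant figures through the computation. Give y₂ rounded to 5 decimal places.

Newton update: y ← y − f(y)/f'(y).
f'(y) = 1 + cos(y)
y_0 = 6.600000: f = 2.421541, f' = 1.950233 → y_1 = 6.600000 - (2.421541)/(1.950233) = 5.358332
y_1 = 5.358332: f = 0.069800, f' = 1.601952 → y_2 = 5.358332 - (0.069800)/(1.601952) = 5.314760

5.31476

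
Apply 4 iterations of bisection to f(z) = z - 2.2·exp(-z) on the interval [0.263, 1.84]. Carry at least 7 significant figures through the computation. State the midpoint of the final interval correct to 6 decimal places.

0.903656

f(0.263000) = -1.428232, f(1.840000) = 1.490602 (opposite signs)
step 1: m = 1.051500, f(m) = 0.282791 > 0 → root in [0.263000, 1.051500]
step 2: m = 0.657250, f(m) = -0.482954 < 0 → root in [0.657250, 1.051500]
step 3: m = 0.854375, f(m) = -0.081833 < 0 → root in [0.854375, 1.051500]
step 4: m = 0.952938, f(m) = 0.104603 > 0 → root in [0.854375, 0.952938]
Midpoint of [0.854375, 0.952938] = 0.903656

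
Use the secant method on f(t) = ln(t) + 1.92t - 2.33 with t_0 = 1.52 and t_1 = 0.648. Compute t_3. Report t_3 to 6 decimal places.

f(t_0) = 1.007110, f(t_1) = -1.519705
t_2 = 0.648000 - (-1.519705)·(0.648000 - 1.520000)/(-1.519705 - (1.007110)) = 1.172448; f(t_2) = 0.080193
t_3 = 1.172448 - (0.080193)·(1.172448 - 0.648000)/(0.080193 - (-1.519705)) = 1.146160; f(t_3) = 0.007045

1.146160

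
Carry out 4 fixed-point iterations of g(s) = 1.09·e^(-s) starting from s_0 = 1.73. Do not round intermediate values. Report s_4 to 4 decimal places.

0.6993

s_1 = g(1.730000) = 0.193240
s_2 = g(0.193240) = 0.898470
s_3 = g(0.898470) = 0.443840
s_4 = g(0.443840) = 0.699309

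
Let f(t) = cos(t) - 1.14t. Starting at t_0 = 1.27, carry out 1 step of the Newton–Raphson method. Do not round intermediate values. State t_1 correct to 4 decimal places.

Newton update: t ← t − f(t)/f'(t).
f'(t) = -sin(t) - 1.14
t_0 = 1.270000: f = -1.151519, f' = -2.095101 → t_1 = 1.270000 - (-1.151519)/(-2.095101) = 0.720375

0.7204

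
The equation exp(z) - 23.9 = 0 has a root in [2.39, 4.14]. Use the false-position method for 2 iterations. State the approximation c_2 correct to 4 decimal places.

3.0278

f(2.390000) = -12.986506, f(4.140000) = 38.902821
step 1: c = 2.827978, f(c) = -6.988768 < 0 → new bracket [2.827978, 4.140000]
step 2: c = 3.027784, f(c) = -3.248580 < 0 → new bracket [3.027784, 4.140000]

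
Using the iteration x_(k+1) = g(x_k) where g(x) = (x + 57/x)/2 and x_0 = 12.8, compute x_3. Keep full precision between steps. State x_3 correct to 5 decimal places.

x_1 = g(12.800000) = 8.626563
x_2 = g(8.626563) = 7.617031
x_3 = g(7.617031) = 7.550131

7.55013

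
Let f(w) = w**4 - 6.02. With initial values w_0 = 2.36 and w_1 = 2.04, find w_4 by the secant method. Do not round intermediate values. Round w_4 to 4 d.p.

f(w_0) = 25.000444, f(w_1) = 11.298915
w_2 = 2.040000 - (11.298915)·(2.040000 - 2.360000)/(11.298915 - (25.000444)) = 1.776113; f(w_2) = 3.931363
w_3 = 1.776113 - (3.931363)·(1.776113 - 2.040000)/(3.931363 - (11.298915)) = 1.635302; f(w_3) = 1.131411
w_4 = 1.635302 - (1.131411)·(1.635302 - 1.776113)/(1.131411 - (3.931363)) = 1.578403; f(w_4) = 0.186847

1.5784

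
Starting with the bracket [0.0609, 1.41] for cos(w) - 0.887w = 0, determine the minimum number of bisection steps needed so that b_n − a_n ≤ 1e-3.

11

Initial width b − a = 1.41 − 0.0609 = 1.349100.
After n steps the width is (b−a)/2^n; need (b−a)/2^n ≤ 1e-3.
So n ≥ log₂(1.349100/1e-3) = log₂(1349.1000) ≈ 10.3978.
Hence n = 11.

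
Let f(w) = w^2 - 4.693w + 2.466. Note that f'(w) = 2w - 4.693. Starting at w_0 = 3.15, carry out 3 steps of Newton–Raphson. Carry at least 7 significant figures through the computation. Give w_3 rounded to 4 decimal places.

4.0913

Newton update: w ← w − f(w)/f'(w).
w_0 = 3.150000: f = -2.394450, f' = 1.607000 → w_1 = 3.150000 - (-2.394450)/(1.607000) = 4.640012
w_1 = 4.640012: f = 2.220137, f' = 4.587025 → w_2 = 4.640012 - (2.220137)/(4.587025) = 4.156009
w_2 = 4.156009: f = 0.234260, f' = 3.619017 → w_3 = 4.156009 - (0.234260)/(3.619017) = 4.091279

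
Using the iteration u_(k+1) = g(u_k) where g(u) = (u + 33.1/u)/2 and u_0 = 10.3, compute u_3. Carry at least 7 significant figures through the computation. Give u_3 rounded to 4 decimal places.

5.7537

u_1 = g(10.300000) = 6.756796
u_2 = g(6.756796) = 5.827784
u_3 = g(5.827784) = 5.753736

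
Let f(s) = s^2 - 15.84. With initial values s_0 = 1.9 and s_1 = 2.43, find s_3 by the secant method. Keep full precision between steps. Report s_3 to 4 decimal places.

Secant update: s_(k+1) = s_k − f(s_k)·(s_k − s_(k-1))/(f(s_k) − f(s_(k-1))).
f(s_0) = -12.230000, f(s_1) = -9.935100
s_2 = 2.430000 - (-9.935100)·(2.430000 - 1.900000)/(-9.935100 - (-12.230000)) = 4.724480; f(s_2) = 6.480715
s_3 = 4.724480 - (6.480715)·(4.724480 - 2.430000)/(6.480715 - (-9.935100)) = 3.818654; f(s_3) = -1.257879

3.8187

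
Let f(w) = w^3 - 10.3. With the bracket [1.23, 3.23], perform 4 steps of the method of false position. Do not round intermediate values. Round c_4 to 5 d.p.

False-position update: c = (a·f(b) − b·f(a))/(f(b) − f(a)); replace the endpoint whose sign matches f(c).
f(1.230000) = -8.439133, f(3.230000) = 23.398267
step 1: c = 1.760140, f(c) = -4.846927 < 0 → new bracket [1.760140, 3.230000]
step 2: c = 2.012370, f(c) = -2.150636 < 0 → new bracket [2.012370, 3.230000]
step 3: c = 2.114867, f(c) = -0.840914 < 0 → new bracket [2.114867, 3.230000]
step 4: c = 2.153554, f(c) = -0.312264 < 0 → new bracket [2.153554, 3.230000]

2.15355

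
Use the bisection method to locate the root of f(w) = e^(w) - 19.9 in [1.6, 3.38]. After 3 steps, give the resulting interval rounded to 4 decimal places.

f(1.600000) = -14.946968, f(3.380000) = 9.470771 (opposite signs)
step 1: m = 2.490000, f(m) = -7.838724 < 0 → root in [2.490000, 3.380000]
step 2: m = 2.935000, f(m) = -1.078497 < 0 → root in [2.935000, 3.380000]
step 3: m = 3.157500, f(m) = 3.611743 > 0 → root in [2.935000, 3.157500]

[2.9350, 3.1575]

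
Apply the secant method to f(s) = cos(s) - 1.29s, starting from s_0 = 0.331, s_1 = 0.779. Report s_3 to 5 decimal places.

f(s_0) = 0.518728, f(s_1) = -0.293294
s_2 = 0.779000 - (-0.293294)·(0.779000 - 0.331000)/(-0.293294 - (0.518728)) = 0.617187; f(s_2) = 0.019338
s_3 = 0.617187 - (0.019338)·(0.617187 - 0.779000)/(0.019338 - (-0.293294)) = 0.627196; f(s_3) = 0.000593

0.62720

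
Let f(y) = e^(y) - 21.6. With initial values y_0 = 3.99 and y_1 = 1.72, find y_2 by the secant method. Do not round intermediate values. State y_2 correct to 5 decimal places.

f(y_0) = 32.454889, f(y_1) = -16.015472
y_2 = 1.720000 - (-16.015472)·(1.720000 - 3.990000)/(-16.015472 - (32.454889)) = 2.470048; f(y_2) = -9.776980

2.47005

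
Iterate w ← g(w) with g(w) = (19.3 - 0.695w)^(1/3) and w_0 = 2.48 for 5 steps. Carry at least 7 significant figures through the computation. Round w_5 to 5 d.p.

2.59604

w_1 = g(2.480000) = 2.600020
w_2 = g(2.600020) = 2.595900
w_3 = g(2.595900) = 2.596042
w_4 = g(2.596042) = 2.596037
w_5 = g(2.596037) = 2.596037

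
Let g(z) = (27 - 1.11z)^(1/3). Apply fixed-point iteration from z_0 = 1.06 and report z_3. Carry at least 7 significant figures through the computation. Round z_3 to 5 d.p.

z_1 = g(1.060000) = 2.955773
z_2 = g(2.955773) = 2.873201
z_3 = g(2.873201) = 2.876897

2.87690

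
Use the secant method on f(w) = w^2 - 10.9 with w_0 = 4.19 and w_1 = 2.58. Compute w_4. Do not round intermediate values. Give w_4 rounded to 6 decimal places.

3.301343

f(w_0) = 6.656100, f(w_1) = -4.243600
w_2 = 2.580000 - (-4.243600)·(2.580000 - 4.190000)/(-4.243600 - (6.656100)) = 3.206824; f(w_2) = -0.616278
w_3 = 3.206824 - (-0.616278)·(3.206824 - 2.580000)/(-0.616278 - (-4.243600)) = 3.313321; f(w_3) = 0.078096
w_4 = 3.313321 - (0.078096)·(3.313321 - 3.206824)/(0.078096 - (-0.616278)) = 3.301343; f(w_4) = -0.001132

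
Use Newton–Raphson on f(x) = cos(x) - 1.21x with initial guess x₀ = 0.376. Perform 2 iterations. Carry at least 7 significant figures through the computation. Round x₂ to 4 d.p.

f'(x) = -sin(x) - 1.21
x_0 = 0.376000: f = 0.475181, f' = -1.577203 → x_1 = 0.376000 - (0.475181)/(-1.577203) = 0.677281
x_1 = 0.677281: f = -0.040230, f' = -1.836676 → x_2 = 0.677281 - (-0.040230)/(-1.836676) = 0.655377

0.6554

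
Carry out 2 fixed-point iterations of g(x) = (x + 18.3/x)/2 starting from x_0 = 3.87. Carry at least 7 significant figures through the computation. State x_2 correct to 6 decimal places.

x_1 = g(3.870000) = 4.299341
x_2 = g(4.299341) = 4.277904

4.277904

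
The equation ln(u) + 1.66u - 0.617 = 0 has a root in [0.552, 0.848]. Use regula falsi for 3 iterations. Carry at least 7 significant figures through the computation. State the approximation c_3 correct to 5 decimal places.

0.64028

f(0.552000) = -0.294887, f(0.848000) = 0.625805
step 1: c = 0.646805, f(c) = 0.020987 > 0 → new bracket [0.552000, 0.646805]
step 2: c = 0.640506, f(c) = 0.000744 > 0 → new bracket [0.552000, 0.640506]
step 3: c = 0.640284, f(c) = 0.000026 > 0 → new bracket [0.552000, 0.640284]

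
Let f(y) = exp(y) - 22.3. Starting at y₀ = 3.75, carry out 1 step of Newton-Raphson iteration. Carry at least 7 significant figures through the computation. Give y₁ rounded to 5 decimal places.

3.27445

Newton update: y ← y − f(y)/f'(y).
f'(y) = exp(y)
y_0 = 3.750000: f = 20.221082, f' = 42.521082 → y_1 = 3.750000 - (20.221082)/(42.521082) = 3.274446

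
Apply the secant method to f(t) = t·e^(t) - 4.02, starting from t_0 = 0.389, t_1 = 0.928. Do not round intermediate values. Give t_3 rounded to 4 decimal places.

1.1582

f(t_0) = -3.446029, f(t_1) = -1.672675
t_2 = 0.928000 - (-1.672675)·(0.928000 - 0.389000)/(-1.672675 - (-3.446029)) = 1.436399; f(t_2) = 2.020813
t_3 = 1.436399 - (2.020813)·(1.436399 - 0.928000)/(2.020813 - (-1.672675)) = 1.158239; f(t_3) = -0.331793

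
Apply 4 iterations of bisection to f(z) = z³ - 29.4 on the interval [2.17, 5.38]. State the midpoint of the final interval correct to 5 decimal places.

3.07281

f(2.170000) = -19.181687, f(5.380000) = 126.320872 (opposite signs)
step 1: m = 3.775000, f(m) = 24.396109 > 0 → root in [2.170000, 3.775000]
step 2: m = 2.972500, f(m) = -3.135715 < 0 → root in [2.972500, 3.775000]
step 3: m = 3.373750, f(m) = 9.000660 > 0 → root in [2.972500, 3.373750]
step 4: m = 3.173125, f(m) = 2.549314 > 0 → root in [2.972500, 3.173125]
Midpoint of [2.972500, 3.173125] = 3.072813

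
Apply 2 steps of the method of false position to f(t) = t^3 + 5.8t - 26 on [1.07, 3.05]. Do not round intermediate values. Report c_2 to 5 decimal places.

2.25877

f(1.070000) = -18.568957, f(3.050000) = 20.062625
step 1: c = 2.021722, f(c) = -6.010503 < 0 → new bracket [2.021722, 3.050000]
step 2: c = 2.258766, f(c) = -1.374884 < 0 → new bracket [2.258766, 3.050000]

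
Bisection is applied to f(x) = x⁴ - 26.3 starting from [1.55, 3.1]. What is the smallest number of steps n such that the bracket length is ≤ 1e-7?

24

Initial width b − a = 3.1 − 1.55 = 1.550000.
After n steps the width is (b−a)/2^n; need (b−a)/2^n ≤ 1e-7.
So n ≥ log₂(1.550000/1e-7) = log₂(15500000.0000) ≈ 23.8858.
Hence n = 24.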